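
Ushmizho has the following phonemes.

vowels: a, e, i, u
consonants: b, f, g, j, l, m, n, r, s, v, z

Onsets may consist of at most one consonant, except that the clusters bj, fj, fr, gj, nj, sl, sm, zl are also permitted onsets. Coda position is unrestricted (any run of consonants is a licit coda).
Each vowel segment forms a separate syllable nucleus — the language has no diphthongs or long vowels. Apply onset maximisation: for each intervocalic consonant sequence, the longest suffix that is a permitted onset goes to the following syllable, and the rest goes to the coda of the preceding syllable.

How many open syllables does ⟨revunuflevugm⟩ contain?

3

The vowels are e, u, u, e, u — 5 nuclei, so 5 syllables.
Between /e/ (V1) and /u/ (V2): /v/ → onset of the next syllable (single consonants are always licit onsets).
Between /u/ (V2) and /u/ (V3): /n/ is a single consonant, so it becomes the next onset.
Between /u/ (V3) and /e/ (V4): cluster /fl/ — the longest permitted-onset suffix is /l/; onset = /l/, preceding coda = /f/.
Between /e/ (V4) and /u/ (V5): /v/ → onset of the next syllable (single consonants are always licit onsets).
So the parse is re.vu.nuf.le.vugm.
Classifying each syllable: /re/ (open), /vu/ (open), /nuf/ (closed), /le/ (open), /vugm/ (closed).
Open syllables: 3.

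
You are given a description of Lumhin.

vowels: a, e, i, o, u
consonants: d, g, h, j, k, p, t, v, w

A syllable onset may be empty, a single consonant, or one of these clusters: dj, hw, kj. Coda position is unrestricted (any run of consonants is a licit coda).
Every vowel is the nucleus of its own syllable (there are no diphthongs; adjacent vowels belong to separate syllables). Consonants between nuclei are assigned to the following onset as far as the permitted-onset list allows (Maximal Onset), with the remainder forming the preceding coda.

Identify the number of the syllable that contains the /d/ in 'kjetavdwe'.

Nuclei (vowels): e, a, e → 3 syllables.
σ1/σ2 boundary: /t/ → onset of the next syllable (single consonants are always licit onsets).
σ2/σ3 boundary: /vdw/; trying suffixes from longest down, /w/ is the first permitted one, so coda /vd/ | onset /w/.
Syllabification: kje.tavd.we.
The /d/ is in the coda of syllable 2 (/tavd/).

2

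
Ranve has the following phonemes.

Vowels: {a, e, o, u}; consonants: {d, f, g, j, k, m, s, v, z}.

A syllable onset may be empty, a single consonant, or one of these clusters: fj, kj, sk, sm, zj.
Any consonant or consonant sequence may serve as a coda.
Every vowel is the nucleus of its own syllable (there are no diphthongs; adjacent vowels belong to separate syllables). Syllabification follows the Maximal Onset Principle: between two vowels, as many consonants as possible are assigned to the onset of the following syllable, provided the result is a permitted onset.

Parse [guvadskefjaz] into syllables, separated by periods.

gu.vad.ske.fjaz

The vowels are u, a, e, a — 4 nuclei, so 4 syllables.
Between /u/ (V1) and /a/ (V2): /v/ → onset of the next syllable (single consonants are always licit onsets).
Between /a/ (V2) and /e/ (V3): /dsk/ splits as /d/ + /sk/ (/sk/ is the longest suffix that is a licit onset).
Between /e/ (V3) and /a/ (V4): /fj/ — entire cluster is a permitted onset → onset /fj/, coda ∅.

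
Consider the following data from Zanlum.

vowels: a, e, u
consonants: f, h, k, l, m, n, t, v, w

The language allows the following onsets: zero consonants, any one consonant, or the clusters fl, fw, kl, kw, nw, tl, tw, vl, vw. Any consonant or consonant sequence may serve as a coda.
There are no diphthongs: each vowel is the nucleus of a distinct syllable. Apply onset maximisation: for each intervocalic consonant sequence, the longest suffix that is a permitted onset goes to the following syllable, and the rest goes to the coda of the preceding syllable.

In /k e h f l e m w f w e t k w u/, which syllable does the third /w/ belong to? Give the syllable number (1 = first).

The vowels are e, e, e, u — 4 nuclei, so 4 syllables.
σ1/σ2 boundary: cluster /hfl/ — the longest permitted-onset suffix is /fl/; onset = /fl/, preceding coda = /h/.
σ2/σ3 boundary: cluster /mwfw/ — the longest permitted-onset suffix is /fw/; onset = /fw/, preceding coda = /mw/.
σ3/σ4 boundary: /tkw/; trying suffixes from longest down, /kw/ is the first permitted one, so coda /t/ | onset /kw/.
Syllabification: keh.flemw.fwet.kwu.
The third /w/ is in the onset of syllable 4 (/kwu/).

4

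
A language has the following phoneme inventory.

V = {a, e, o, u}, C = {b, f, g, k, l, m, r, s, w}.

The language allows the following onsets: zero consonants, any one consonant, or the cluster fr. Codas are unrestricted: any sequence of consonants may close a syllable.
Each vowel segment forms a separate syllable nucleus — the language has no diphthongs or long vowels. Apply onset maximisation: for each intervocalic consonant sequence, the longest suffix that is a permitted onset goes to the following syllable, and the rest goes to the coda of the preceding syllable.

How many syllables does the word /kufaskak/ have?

3

The vowels are u, a, a — 3 nuclei, so 3 syllables.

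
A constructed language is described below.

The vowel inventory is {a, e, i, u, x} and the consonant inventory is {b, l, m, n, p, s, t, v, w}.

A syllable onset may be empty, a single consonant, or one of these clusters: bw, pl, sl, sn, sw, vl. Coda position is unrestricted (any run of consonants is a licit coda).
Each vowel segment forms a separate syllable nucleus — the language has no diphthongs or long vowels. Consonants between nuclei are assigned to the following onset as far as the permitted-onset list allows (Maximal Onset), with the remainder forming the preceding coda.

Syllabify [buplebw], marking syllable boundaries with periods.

bu.plebw

The vowels are u, e — 2 nuclei, so 2 syllables.
V1 /u/ – V2 /e/: /pl/ is a licit onset in full, so it all attaches to the next syllable.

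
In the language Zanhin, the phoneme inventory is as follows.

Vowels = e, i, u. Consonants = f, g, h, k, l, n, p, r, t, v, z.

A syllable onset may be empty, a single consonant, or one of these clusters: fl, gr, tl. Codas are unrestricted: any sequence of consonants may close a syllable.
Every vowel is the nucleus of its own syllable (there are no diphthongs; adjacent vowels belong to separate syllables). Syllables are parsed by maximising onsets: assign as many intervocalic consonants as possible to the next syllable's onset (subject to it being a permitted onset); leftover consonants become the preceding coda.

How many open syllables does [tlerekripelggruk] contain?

Nuclei (vowels): e, e, i, e, u → 5 syllables.
σ1/σ2 boundary: just /r/ — single C goes to the following onset.
σ2/σ3 boundary: cluster /kr/ — the longest permitted-onset suffix is /r/; onset = /r/, preceding coda = /k/.
σ3/σ4 boundary: just /p/ — single C goes to the following onset.
σ4/σ5 boundary: /lggr/ splits as /lg/ + /gr/ (/gr/ is the longest suffix that is a licit onset).
Syllabification: tle.rek.ri.pelg.gruk.
Classifying each syllable: /tle/ (open), /rek/ (closed), /ri/ (open), /pelg/ (closed), /gruk/ (closed).
Open syllables: 2.

2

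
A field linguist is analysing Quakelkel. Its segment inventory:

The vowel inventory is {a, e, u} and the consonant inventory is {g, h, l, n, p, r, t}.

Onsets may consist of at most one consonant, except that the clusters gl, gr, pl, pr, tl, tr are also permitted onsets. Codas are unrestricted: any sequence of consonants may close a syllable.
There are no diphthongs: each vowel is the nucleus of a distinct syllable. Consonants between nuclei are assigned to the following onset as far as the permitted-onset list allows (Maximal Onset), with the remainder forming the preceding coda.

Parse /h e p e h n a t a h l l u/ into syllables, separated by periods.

he.peh.na.tahl.lu

Nuclei (vowels): e, e, a, a, u → 5 syllables.
/e…e/ gap (V1→V2): just /p/ — single C goes to the following onset.
/e…a/ gap (V2→V3): /hn/ splits as /h/ + /n/ (/n/ is the longest suffix that is a licit onset).
/a…a/ gap (V3→V4): /t/ is a single consonant, so it becomes the next onset.
/a…u/ gap (V4→V5): /hll/ — longest licit onset from the right is /l/, leaving /hl/ as coda.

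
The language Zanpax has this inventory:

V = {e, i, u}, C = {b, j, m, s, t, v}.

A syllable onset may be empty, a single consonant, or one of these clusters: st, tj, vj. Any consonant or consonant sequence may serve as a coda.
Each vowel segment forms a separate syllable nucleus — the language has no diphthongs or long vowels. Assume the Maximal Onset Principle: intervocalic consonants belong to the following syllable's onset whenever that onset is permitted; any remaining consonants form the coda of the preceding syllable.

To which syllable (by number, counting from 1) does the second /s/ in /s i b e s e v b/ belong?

Vowels present: i, e, e; each is a nucleus, giving 3 syllables.
V1 /i/ – V2 /e/: just /b/ — single C goes to the following onset.
V2 /e/ – V3 /e/: /s/ → onset of the next syllable (single consonants are always licit onsets).
So the parse is si.be.sevb.
The second /s/ is in the onset of syllable 3 (/sevb/).

3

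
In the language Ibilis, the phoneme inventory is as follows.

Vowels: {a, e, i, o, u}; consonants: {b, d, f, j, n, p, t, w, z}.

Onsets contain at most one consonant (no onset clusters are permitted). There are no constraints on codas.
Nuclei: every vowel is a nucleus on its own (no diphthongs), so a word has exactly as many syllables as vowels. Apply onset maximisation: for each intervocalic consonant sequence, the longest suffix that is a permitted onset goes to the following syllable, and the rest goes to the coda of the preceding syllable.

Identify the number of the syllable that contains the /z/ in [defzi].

2

Vowels present: e, i; each is a nucleus, giving 2 syllables.
/e…i/ gap (V1→V2): cluster /fz/ — the longest permitted-onset suffix is /z/; onset = /z/, preceding coda = /f/.
Syllabification: def.zi.
The /z/ is in the onset of syllable 2 (/zi/).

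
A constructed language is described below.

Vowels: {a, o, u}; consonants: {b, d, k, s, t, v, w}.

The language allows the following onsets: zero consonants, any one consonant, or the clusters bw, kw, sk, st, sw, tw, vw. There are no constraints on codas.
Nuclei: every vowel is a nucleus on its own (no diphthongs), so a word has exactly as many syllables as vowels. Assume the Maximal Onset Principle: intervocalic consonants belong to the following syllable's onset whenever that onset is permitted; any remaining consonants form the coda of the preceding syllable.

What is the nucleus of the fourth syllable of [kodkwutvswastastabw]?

Nuclei (vowels): o, u, a, a, a → 5 syllables.
The fourth nucleus (vowel 4 from the left) is /a/.

a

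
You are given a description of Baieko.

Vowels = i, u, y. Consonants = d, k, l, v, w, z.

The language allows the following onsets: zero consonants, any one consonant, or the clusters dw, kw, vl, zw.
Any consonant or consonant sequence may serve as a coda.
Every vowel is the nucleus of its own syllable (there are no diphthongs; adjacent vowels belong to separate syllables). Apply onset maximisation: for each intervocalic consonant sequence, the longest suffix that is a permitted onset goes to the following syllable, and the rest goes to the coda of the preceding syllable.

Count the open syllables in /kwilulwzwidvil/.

1

The vowels are i, u, i, i — 4 nuclei, so 4 syllables.
Between /i/ (V1) and /u/ (V2): /l/ is a single consonant, so it becomes the next onset.
Between /u/ (V2) and /i/ (V3): cluster /lwzw/ — the longest permitted-onset suffix is /zw/; onset = /zw/, preceding coda = /lw/.
Between /i/ (V3) and /i/ (V4): cluster /dv/ — the longest permitted-onset suffix is /v/; onset = /v/, preceding coda = /d/.
Result: kwi.lulw.zwid.vil.
Classifying each syllable: /kwi/ (open), /lulw/ (closed), /zwid/ (closed), /vil/ (closed).
Open syllables: 1.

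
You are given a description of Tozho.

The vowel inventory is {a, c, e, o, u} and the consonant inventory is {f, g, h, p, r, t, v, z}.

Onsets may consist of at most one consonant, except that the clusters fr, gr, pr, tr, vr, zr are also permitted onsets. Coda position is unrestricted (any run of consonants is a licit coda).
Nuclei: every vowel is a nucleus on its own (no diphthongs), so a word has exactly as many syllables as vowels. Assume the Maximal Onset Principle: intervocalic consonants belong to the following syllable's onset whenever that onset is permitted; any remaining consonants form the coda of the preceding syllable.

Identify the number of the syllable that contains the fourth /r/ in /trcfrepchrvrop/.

The vowels are c, e, c, o — 4 nuclei, so 4 syllables.
σ1/σ2 boundary: /fr/ — entire cluster is a permitted onset → onset /fr/, coda ∅.
σ2/σ3 boundary: just /p/ — single C goes to the following onset.
σ3/σ4 boundary: cluster /hrvr/ — the longest permitted-onset suffix is /vr/; onset = /vr/, preceding coda = /hr/.
Result: trc.fre.pchr.vrop.
The fourth /r/ is in the onset of syllable 4 (/vrop/).

4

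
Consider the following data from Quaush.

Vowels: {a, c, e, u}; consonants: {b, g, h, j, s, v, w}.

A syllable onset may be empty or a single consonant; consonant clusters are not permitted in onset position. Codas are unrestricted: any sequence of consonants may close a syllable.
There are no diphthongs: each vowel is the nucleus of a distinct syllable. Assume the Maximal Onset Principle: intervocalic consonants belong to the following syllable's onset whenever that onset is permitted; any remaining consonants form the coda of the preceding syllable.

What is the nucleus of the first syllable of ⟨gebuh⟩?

e

The vowels are e, u — 2 nuclei, so 2 syllables.
The first nucleus (vowel 1 from the left) is /e/.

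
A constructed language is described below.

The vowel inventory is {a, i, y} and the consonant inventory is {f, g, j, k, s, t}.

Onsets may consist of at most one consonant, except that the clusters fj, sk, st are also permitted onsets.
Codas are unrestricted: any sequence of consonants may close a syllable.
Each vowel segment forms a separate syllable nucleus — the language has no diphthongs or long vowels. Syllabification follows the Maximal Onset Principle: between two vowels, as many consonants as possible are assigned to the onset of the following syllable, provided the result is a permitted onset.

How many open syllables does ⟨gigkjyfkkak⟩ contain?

0

Nuclei (vowels): i, y, a → 3 syllables.
/i…y/ gap (V1→V2): /gkj/ splits as /gk/ + /j/ (/j/ is the longest suffix that is a licit onset).
/y…a/ gap (V2→V3): /fkk/ splits as /fk/ + /k/ (/k/ is the longest suffix that is a licit onset).
So the parse is gigk.jyfk.kak.
Classifying each syllable: /gigk/ (closed), /jyfk/ (closed), /kak/ (closed).
Open syllables: 0.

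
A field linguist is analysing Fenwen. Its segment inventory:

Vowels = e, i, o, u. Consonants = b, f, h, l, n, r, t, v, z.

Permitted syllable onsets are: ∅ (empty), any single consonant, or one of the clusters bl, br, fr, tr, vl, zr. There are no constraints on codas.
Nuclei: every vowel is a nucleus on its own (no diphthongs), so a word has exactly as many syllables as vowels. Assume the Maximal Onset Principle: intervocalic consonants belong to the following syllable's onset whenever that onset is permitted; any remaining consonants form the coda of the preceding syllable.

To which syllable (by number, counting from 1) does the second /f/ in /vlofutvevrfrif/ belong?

Vowels present: o, u, e, i; each is a nucleus, giving 4 syllables.
σ1/σ2 boundary: /f/ → onset of the next syllable (single consonants are always licit onsets).
σ2/σ3 boundary: /tv/; trying suffixes from longest down, /v/ is the first permitted one, so coda /t/ | onset /v/.
σ3/σ4 boundary: /vrfr/ — longest licit onset from the right is /fr/, leaving /vr/ as coda.
So the parse is vlo.fut.vevr.frif.
The second /f/ is in the onset of syllable 4 (/frif/).

4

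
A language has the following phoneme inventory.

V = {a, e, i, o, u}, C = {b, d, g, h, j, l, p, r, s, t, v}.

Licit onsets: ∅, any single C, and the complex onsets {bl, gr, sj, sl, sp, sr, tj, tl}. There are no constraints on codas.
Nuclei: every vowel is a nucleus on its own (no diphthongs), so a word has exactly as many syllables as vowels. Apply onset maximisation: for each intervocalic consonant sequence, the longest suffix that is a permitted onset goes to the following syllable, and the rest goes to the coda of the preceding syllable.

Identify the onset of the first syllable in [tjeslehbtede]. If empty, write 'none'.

tj

Vowels present: e, e, e, e; each is a nucleus, giving 4 syllables.
Between /e/ (V1) and /e/ (V2): cluster /sl/ — /sl/ is itself a permitted onset, so the whole cluster goes right; preceding coda = ∅.
Between /e/ (V2) and /e/ (V3): /hbt/; trying suffixes from longest down, /t/ is the first permitted one, so coda /hb/ | onset /t/.
Between /e/ (V3) and /e/ (V4): just /d/ — single C goes to the following onset.
Putting it together: tje.slehb.te.de.
Syllable 1 is /tje/: onset /tj/, nucleus /e/, coda ∅.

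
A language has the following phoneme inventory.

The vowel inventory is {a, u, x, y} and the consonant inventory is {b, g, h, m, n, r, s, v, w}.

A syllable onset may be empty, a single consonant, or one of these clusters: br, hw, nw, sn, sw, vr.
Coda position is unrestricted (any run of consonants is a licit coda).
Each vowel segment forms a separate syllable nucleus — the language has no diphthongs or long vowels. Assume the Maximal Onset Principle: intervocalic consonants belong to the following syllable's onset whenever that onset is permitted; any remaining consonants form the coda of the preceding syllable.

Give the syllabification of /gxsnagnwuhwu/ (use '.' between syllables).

Vowels present: x, a, u, u; each is a nucleus, giving 4 syllables.
Between /x/ (V1) and /a/ (V2): /sn/ is a licit onset in full, so it all attaches to the next syllable.
Between /a/ (V2) and /u/ (V3): /gnw/; trying suffixes from longest down, /nw/ is the first permitted one, so coda /g/ | onset /nw/.
Between /u/ (V3) and /u/ (V4): cluster /hw/ — /hw/ is itself a permitted onset, so the whole cluster goes right; preceding coda = ∅.

gx.snag.nwu.hwu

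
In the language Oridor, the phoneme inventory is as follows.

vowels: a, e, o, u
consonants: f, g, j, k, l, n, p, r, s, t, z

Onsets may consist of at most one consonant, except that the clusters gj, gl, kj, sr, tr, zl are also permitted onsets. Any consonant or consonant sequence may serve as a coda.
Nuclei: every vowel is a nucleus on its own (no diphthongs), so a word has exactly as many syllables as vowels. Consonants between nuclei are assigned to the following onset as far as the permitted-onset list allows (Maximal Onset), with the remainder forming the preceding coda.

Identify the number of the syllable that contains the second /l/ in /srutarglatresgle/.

Vowels present: u, a, a, e, e; each is a nucleus, giving 5 syllables.
σ1/σ2 boundary: just /t/ — single C goes to the following onset.
σ2/σ3 boundary: cluster /rgl/ — the longest permitted-onset suffix is /gl/; onset = /gl/, preceding coda = /r/.
σ3/σ4 boundary: /tr/ is a licit onset in full, so it all attaches to the next syllable.
σ4/σ5 boundary: /sgl/; trying suffixes from longest down, /gl/ is the first permitted one, so coda /s/ | onset /gl/.
Syllabification: sru.tar.gla.tres.gle.
The second /l/ is in the onset of syllable 5 (/gle/).

5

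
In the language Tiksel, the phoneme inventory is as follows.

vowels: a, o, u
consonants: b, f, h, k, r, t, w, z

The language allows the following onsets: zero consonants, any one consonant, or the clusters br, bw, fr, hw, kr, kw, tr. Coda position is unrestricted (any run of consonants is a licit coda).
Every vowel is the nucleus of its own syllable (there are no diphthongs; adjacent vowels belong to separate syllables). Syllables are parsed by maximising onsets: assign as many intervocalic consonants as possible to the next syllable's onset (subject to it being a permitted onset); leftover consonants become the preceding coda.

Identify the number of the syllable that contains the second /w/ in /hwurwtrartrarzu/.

1

Vowels present: u, a, a, u; each is a nucleus, giving 4 syllables.
Between /u/ (V1) and /a/ (V2): cluster /rwtr/ — the longest permitted-onset suffix is /tr/; onset = /tr/, preceding coda = /rw/.
Between /a/ (V2) and /a/ (V3): /rtr/ — longest licit onset from the right is /tr/, leaving /r/ as coda.
Between /a/ (V3) and /u/ (V4): /rz/ — longest licit onset from the right is /z/, leaving /r/ as coda.
Putting it together: hwurw.trar.trar.zu.
The second /w/ is in the coda of syllable 1 (/hwurw/).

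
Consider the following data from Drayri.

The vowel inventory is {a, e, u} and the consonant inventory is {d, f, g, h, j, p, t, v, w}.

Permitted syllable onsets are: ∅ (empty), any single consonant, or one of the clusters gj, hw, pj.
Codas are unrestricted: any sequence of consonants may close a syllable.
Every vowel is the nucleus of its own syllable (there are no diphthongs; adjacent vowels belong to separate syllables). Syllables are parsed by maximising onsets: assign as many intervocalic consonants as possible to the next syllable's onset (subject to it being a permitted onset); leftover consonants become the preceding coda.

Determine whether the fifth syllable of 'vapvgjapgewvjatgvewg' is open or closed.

Nuclei (vowels): a, a, e, a, e → 5 syllables.
/a…a/ gap (V1→V2): /pvgj/; trying suffixes from longest down, /gj/ is the first permitted one, so coda /pv/ | onset /gj/.
/a…e/ gap (V2→V3): /pg/ splits as /p/ + /g/ (/g/ is the longest suffix that is a licit onset).
/e…a/ gap (V3→V4): cluster /wvj/ — the longest permitted-onset suffix is /j/; onset = /j/, preceding coda = /wv/.
/a…e/ gap (V4→V5): cluster /tgv/ — the longest permitted-onset suffix is /v/; onset = /v/, preceding coda = /tg/.
Syllabification: vapv.gjap.gewv.jatg.vewg.
Syllable 5 is /vewg/ with coda /wg/, so it is closed.

closed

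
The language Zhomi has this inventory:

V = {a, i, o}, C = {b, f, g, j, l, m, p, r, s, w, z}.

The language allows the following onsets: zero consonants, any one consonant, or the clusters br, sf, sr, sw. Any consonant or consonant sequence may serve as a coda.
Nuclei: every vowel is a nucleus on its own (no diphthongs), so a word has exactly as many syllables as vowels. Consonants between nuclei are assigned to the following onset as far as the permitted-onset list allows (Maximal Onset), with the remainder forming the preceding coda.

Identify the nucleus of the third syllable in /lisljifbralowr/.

The vowels are i, i, a, o — 4 nuclei, so 4 syllables.
The third nucleus (vowel 3 from the left) is /a/.

a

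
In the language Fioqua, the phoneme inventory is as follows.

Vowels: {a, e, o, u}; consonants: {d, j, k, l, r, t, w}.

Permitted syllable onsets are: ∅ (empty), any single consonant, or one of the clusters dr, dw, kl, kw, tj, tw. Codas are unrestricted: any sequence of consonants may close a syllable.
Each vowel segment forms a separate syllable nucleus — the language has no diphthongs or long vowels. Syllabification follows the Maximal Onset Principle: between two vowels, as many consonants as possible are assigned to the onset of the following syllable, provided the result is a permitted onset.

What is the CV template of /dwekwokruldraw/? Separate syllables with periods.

CCV.CCVC.CVC.CCVC

Nuclei (vowels): e, o, u, a → 4 syllables.
σ1/σ2 boundary: /kw/ is a licit onset in full, so it all attaches to the next syllable.
σ2/σ3 boundary: /kr/ splits as /k/ + /r/ (/r/ is the longest suffix that is a licit onset).
σ3/σ4 boundary: /ldr/ splits as /l/ + /dr/ (/dr/ is the longest suffix that is a licit onset).
So the parse is dwe.kwok.rul.draw.
Mapping each syllable to C/V: /dwe/ → CCV, /kwok/ → CCVC, /rul/ → CVC, /draw/ → CCVC.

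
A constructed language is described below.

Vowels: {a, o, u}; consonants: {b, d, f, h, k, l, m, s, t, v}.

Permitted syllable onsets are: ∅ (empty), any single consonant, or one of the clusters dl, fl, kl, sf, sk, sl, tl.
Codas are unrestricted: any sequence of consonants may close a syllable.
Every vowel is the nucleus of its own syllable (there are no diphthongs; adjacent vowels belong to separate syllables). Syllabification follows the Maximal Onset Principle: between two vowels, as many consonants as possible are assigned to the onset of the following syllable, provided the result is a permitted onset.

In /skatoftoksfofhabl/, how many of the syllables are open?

1

Vowels present: a, o, o, o, a; each is a nucleus, giving 5 syllables.
V1 /a/ – V2 /o/: /t/ → onset of the next syllable (single consonants are always licit onsets).
V2 /o/ – V3 /o/: /ft/; trying suffixes from longest down, /t/ is the first permitted one, so coda /f/ | onset /t/.
V3 /o/ – V4 /o/: cluster /ksf/ — the longest permitted-onset suffix is /sf/; onset = /sf/, preceding coda = /k/.
V4 /o/ – V5 /a/: /fh/ — longest licit onset from the right is /h/, leaving /f/ as coda.
So the parse is ska.tof.tok.sfof.habl.
Classifying each syllable: /ska/ (open), /tof/ (closed), /tok/ (closed), /sfof/ (closed), /habl/ (closed).
Open syllables: 1.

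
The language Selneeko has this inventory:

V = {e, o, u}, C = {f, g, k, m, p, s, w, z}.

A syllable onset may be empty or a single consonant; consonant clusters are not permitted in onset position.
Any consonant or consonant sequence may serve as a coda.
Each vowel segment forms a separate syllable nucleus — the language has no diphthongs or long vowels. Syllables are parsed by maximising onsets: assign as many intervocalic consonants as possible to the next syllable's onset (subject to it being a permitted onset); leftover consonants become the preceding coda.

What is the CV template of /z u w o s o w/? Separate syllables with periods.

The vowels are u, o, o — 3 nuclei, so 3 syllables.
V1 /u/ – V2 /o/: /w/ is a single consonant, so it becomes the next onset.
V2 /o/ – V3 /o/: /s/ → onset of the next syllable (single consonants are always licit onsets).
Result: zu.wo.sow.
Mapping each syllable to C/V: /zu/ → CV, /wo/ → CV, /sow/ → CVC.

CV.CV.CVC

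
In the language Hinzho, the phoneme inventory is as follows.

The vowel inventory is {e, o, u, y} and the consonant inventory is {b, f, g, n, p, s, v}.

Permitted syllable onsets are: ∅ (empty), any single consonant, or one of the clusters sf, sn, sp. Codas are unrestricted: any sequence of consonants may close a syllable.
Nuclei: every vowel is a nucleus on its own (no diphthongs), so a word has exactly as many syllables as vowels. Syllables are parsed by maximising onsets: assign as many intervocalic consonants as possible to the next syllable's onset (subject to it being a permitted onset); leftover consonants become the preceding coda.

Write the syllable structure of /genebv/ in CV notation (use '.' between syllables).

Vowels present: e, e; each is a nucleus, giving 2 syllables.
Between /e/ (V1) and /e/ (V2): /n/ → onset of the next syllable (single consonants are always licit onsets).
So the parse is ge.nebv.
Mapping each syllable to C/V: /ge/ → CV, /nebv/ → CVCC.

CV.CVCC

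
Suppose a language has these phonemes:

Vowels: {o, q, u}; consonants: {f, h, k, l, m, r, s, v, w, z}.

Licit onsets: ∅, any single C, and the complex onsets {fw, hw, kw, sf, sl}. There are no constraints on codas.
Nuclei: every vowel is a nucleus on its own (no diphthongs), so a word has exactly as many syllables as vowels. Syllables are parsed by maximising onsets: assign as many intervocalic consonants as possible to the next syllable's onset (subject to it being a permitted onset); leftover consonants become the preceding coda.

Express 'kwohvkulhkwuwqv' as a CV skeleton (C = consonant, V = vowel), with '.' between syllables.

Vowels present: o, u, u, q; each is a nucleus, giving 4 syllables.
/o…u/ gap (V1→V2): /hvk/ splits as /hv/ + /k/ (/k/ is the longest suffix that is a licit onset).
/u…u/ gap (V2→V3): /lhkw/ splits as /lh/ + /kw/ (/kw/ is the longest suffix that is a licit onset).
/u…q/ gap (V3→V4): just /w/ — single C goes to the following onset.
Syllabification: kwohv.kulh.kwu.wqv.
Mapping each syllable to C/V: /kwohv/ → CCVCC, /kulh/ → CVCC, /kwu/ → CCV, /wqv/ → CVC.

CCVCC.CVCC.CCV.CVC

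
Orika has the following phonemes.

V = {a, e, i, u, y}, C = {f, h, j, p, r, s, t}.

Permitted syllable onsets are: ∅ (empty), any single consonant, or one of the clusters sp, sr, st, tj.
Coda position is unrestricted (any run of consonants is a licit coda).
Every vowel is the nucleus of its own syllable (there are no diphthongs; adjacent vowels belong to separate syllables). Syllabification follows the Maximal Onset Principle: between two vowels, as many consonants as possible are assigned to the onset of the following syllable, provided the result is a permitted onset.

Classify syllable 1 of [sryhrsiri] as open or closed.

Vowels present: y, i, i; each is a nucleus, giving 3 syllables.
/y…i/ gap (V1→V2): /hrs/ splits as /hr/ + /s/ (/s/ is the longest suffix that is a licit onset).
/i…i/ gap (V2→V3): just /r/ — single C goes to the following onset.
Result: sryhr.si.ri.
Syllable 1 is /sryhr/ with coda /hr/, so it is closed.

closed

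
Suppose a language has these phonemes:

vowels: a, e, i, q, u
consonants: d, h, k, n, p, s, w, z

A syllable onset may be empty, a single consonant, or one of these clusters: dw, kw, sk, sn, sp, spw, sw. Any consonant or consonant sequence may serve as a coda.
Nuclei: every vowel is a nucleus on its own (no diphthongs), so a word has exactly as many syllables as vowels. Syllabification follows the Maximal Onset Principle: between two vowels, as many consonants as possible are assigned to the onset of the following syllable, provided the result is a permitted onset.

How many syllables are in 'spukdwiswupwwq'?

4

Nuclei (vowels): u, i, u, q → 4 syllables.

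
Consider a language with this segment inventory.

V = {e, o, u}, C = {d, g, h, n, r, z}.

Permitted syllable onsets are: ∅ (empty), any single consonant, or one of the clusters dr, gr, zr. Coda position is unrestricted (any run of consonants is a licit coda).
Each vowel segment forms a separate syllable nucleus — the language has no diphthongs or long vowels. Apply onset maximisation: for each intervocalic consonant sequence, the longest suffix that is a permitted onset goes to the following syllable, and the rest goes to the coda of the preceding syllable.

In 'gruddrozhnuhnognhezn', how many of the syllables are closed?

The vowels are u, o, u, o, e — 5 nuclei, so 5 syllables.
/u…o/ gap (V1→V2): cluster /ddr/ — the longest permitted-onset suffix is /dr/; onset = /dr/, preceding coda = /d/.
/o…u/ gap (V2→V3): cluster /zhn/ — the longest permitted-onset suffix is /n/; onset = /n/, preceding coda = /zh/.
/u…o/ gap (V3→V4): /hn/; trying suffixes from longest down, /n/ is the first permitted one, so coda /h/ | onset /n/.
/o…e/ gap (V4→V5): /gnh/; trying suffixes from longest down, /h/ is the first permitted one, so coda /gn/ | onset /h/.
So the parse is grud.drozh.nuh.nogn.hezn.
Classifying each syllable: /grud/ (closed), /drozh/ (closed), /nuh/ (closed), /nogn/ (closed), /hezn/ (closed).
Closed syllables: 5.

5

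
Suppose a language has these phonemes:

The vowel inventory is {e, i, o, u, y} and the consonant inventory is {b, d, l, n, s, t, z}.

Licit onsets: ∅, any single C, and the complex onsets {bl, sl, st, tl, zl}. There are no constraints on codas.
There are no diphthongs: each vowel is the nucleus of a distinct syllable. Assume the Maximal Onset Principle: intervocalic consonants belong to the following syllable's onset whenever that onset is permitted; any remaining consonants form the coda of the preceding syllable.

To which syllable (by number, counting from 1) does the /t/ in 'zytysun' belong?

The vowels are y, y, u — 3 nuclei, so 3 syllables.
V1 /y/ – V2 /y/: /t/ is a single consonant, so it becomes the next onset.
V2 /y/ – V3 /u/: just /s/ — single C goes to the following onset.
Result: zy.ty.sun.
The /t/ is in the onset of syllable 2 (/ty/).

2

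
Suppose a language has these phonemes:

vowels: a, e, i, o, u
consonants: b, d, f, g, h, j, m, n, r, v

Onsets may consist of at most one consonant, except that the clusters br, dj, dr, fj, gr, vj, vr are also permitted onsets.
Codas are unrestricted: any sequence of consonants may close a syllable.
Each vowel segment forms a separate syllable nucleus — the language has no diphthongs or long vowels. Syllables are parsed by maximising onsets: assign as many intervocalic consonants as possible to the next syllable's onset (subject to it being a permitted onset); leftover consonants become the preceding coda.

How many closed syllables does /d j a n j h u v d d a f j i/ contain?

2

Nuclei (vowels): a, u, a, i → 4 syllables.
V1 /a/ – V2 /u/: /njh/ — longest licit onset from the right is /h/, leaving /nj/ as coda.
V2 /u/ – V3 /a/: /vdd/; trying suffixes from longest down, /d/ is the first permitted one, so coda /vd/ | onset /d/.
V3 /a/ – V4 /i/: cluster /fj/ — /fj/ is itself a permitted onset, so the whole cluster goes right; preceding coda = ∅.
Putting it together: djanj.huvd.da.fji.
Classifying each syllable: /djanj/ (closed), /huvd/ (closed), /da/ (open), /fji/ (open).
Closed syllables: 2.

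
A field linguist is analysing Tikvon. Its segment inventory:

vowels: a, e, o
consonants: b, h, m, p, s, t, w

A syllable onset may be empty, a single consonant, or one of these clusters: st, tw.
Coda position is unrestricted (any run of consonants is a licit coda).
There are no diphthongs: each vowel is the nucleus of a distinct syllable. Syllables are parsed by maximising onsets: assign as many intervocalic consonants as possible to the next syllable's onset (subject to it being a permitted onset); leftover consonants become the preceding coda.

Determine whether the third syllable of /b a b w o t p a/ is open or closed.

Vowels present: a, o, a; each is a nucleus, giving 3 syllables.
V1 /a/ – V2 /o/: /bw/ — longest licit onset from the right is /w/, leaving /b/ as coda.
V2 /o/ – V3 /a/: /tp/; trying suffixes from longest down, /p/ is the first permitted one, so coda /t/ | onset /p/.
Putting it together: bab.wot.pa.
Syllable 3 is /pa/; it ends in its nucleus with no coda, so it is open.

open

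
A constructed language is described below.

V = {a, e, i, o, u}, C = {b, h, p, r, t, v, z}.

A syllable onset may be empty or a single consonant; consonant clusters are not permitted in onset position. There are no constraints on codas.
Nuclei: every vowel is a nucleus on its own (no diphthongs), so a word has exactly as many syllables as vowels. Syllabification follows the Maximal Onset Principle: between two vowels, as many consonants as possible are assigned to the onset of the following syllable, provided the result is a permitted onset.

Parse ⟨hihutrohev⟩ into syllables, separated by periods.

Nuclei (vowels): i, u, o, e → 4 syllables.
σ1/σ2 boundary: /h/ → onset of the next syllable (single consonants are always licit onsets).
σ2/σ3 boundary: /tr/ — longest licit onset from the right is /r/, leaving /t/ as coda.
σ3/σ4 boundary: just /h/ — single C goes to the following onset.

hi.hut.ro.hev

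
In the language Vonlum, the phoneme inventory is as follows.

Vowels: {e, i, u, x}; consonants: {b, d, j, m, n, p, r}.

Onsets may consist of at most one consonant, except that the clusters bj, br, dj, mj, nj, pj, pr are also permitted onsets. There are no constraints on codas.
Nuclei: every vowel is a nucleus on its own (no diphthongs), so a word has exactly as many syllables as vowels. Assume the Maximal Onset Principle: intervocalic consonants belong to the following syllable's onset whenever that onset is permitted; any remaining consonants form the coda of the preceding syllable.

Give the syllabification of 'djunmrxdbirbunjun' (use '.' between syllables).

djunm.rxd.bir.bu.njun

Vowels present: u, x, i, u, u; each is a nucleus, giving 5 syllables.
Between /u/ (V1) and /x/ (V2): cluster /nmr/ — the longest permitted-onset suffix is /r/; onset = /r/, preceding coda = /nm/.
Between /x/ (V2) and /i/ (V3): /db/ splits as /d/ + /b/ (/b/ is the longest suffix that is a licit onset).
Between /i/ (V3) and /u/ (V4): /rb/; trying suffixes from longest down, /b/ is the first permitted one, so coda /r/ | onset /b/.
Between /u/ (V4) and /u/ (V5): /nj/ is a licit onset in full, so it all attaches to the next syllable.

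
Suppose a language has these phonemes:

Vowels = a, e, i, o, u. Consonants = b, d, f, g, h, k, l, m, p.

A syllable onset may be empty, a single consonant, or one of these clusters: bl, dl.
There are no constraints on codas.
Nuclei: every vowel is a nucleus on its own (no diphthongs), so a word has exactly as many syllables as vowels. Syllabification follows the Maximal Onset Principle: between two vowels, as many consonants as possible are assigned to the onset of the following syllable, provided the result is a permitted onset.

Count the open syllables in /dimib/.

Nuclei (vowels): i, i → 2 syllables.
V1 /i/ – V2 /i/: /m/ is a single consonant, so it becomes the next onset.
Putting it together: di.mib.
Classifying each syllable: /di/ (open), /mib/ (closed).
Open syllables: 1.

1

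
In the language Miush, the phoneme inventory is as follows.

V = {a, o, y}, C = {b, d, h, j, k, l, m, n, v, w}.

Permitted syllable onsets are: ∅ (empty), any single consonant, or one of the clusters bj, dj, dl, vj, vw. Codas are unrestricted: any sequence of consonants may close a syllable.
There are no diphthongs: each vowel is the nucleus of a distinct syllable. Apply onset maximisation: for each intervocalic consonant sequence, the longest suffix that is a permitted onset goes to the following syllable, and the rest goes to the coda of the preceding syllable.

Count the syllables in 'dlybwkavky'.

3

The vowels are y, a, y — 3 nuclei, so 3 syllables.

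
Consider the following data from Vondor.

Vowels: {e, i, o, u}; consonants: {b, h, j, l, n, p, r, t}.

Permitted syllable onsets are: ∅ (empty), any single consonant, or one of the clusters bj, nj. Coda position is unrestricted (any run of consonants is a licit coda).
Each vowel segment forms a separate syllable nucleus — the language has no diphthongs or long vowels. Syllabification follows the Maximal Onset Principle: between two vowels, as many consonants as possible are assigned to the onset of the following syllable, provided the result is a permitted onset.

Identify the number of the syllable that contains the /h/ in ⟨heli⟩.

1

Vowels present: e, i; each is a nucleus, giving 2 syllables.
/e…i/ gap (V1→V2): /l/ is a single consonant, so it becomes the next onset.
Syllabification: he.li.
The /h/ is in the onset of syllable 1 (/he/).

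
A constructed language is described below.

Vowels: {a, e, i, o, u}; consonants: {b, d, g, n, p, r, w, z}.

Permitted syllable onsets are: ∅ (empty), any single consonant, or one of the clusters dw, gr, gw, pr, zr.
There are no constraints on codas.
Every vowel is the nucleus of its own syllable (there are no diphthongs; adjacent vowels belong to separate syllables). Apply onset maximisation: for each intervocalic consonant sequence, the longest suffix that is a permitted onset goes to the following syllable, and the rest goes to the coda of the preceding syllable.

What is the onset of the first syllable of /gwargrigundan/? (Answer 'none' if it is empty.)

gw

Nuclei (vowels): a, i, u, a → 4 syllables.
V1 /a/ – V2 /i/: /rgr/; trying suffixes from longest down, /gr/ is the first permitted one, so coda /r/ | onset /gr/.
V2 /i/ – V3 /u/: /g/ is a single consonant, so it becomes the next onset.
V3 /u/ – V4 /a/: /nd/ splits as /n/ + /d/ (/d/ is the longest suffix that is a licit onset).
Putting it together: gwar.gri.gun.dan.
Syllable 1 is /gwar/: onset /gw/, nucleus /a/, coda /r/.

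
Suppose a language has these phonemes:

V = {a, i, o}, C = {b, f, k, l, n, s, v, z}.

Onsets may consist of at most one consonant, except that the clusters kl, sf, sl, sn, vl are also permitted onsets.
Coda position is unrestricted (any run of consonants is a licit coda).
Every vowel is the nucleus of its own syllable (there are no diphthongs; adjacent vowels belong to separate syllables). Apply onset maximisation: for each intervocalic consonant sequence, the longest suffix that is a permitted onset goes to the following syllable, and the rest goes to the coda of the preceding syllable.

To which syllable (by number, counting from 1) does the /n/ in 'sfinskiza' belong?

1

The vowels are i, i, a — 3 nuclei, so 3 syllables.
/i…i/ gap (V1→V2): /nsk/ splits as /ns/ + /k/ (/k/ is the longest suffix that is a licit onset).
/i…a/ gap (V2→V3): just /z/ — single C goes to the following onset.
Syllabification: sfins.ki.za.
The /n/ is in the coda of syllable 1 (/sfins/).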